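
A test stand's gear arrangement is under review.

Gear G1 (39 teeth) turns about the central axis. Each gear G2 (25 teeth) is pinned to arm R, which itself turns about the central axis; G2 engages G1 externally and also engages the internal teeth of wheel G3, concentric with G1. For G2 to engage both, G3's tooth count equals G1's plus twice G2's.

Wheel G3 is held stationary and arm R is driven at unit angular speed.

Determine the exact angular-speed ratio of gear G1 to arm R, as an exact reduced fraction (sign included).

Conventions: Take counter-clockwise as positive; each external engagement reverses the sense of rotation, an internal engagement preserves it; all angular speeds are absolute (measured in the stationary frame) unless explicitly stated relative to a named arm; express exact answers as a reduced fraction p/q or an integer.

128/39

class = planetary set [G3 = 39+2·25 = 89; Willis about the carrier]
ring teeth: 39 + 2·25 = 89
39(ω_sun−ω_arm) = −89(ω_ring−ω_arm),  ω_ring = 0, ω_arm = 1
ω_sun = 1 − (89/39)(0−1) = 128/39
ω_out/ω_in = 128/39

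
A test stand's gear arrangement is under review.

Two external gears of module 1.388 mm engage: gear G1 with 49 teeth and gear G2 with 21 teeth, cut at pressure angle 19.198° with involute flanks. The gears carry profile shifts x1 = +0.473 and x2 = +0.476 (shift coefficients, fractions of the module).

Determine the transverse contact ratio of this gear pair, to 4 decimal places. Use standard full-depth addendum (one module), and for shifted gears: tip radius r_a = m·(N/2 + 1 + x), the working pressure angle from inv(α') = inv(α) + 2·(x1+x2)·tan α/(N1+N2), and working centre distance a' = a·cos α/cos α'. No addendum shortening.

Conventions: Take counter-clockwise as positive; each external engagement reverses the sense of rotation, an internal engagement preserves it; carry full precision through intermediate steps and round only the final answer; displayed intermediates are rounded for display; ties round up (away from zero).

1.5470

class = single-mesh tooth geometry [involute pair 49T × 21T, m = 1.388]
base radii: r_b1 = 32.114853, r_b2 = 13.763509
tip radii: r_a1 = 36.050524, r_a2 = 16.622688
inv(α') = inv(19.198°) + 2·(+0.473+0.476)·tan α/(49+21) = 0.02257053  ⇒  α' = 22.84668°
a' = a·cos α / cos α' = 48.5800·cos 19.198°/cos 22.84668° = 49.784066
action lengths: √(r_a1²−r_b1²) = 16.379148, √(r_a2²−r_b2²) = 9.320922
base pitch p_b = π·m·cos α = 4.118032
CR = (16.379148 + 9.320922 − 49.784066·sin 22.84668°)/4.118032 = 1.546997
contact ratio ≈ 1.5470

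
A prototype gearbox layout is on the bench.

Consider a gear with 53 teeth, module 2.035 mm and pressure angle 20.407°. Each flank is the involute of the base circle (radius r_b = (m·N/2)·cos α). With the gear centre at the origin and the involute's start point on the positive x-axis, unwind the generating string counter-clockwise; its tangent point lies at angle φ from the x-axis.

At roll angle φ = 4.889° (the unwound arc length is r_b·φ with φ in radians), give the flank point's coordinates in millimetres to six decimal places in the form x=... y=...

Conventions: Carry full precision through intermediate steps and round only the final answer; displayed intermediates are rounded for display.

single-mesh involute tooth geometry (53T wheel at module 2.035)
pitch radius r_p = m·N/2 = 2.035·53/2 = 53.927500
base radius r_b = r_p·cos α = 53.927500·cos 20.407° = 50.542978
roll angle φ = 4.889° = 0.08532915 rad
x = r_b·(cos φ + φ·sin φ) = 50.726646
y = r_b·(sin φ − φ·cos φ) = 0.010460

x=50.726646 y=0.010460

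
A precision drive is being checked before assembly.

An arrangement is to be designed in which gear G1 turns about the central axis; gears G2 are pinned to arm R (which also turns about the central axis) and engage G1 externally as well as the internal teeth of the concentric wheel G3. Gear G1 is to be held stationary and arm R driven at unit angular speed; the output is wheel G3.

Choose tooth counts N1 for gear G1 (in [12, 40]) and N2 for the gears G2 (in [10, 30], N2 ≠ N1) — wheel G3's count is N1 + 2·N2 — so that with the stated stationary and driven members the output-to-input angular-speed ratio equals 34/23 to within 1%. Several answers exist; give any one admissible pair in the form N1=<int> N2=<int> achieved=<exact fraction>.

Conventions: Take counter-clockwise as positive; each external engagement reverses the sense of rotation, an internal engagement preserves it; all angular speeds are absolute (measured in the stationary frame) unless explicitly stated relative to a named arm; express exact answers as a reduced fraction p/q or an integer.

planetary set to be sized for 34/23 (Willis relation)
Willis with ω_sun = 0: ω_ring/ω_arm = (N1+N3)/N3; set equal to 34/23  ⇒  N3/N1 = 1/(34/23 − 1) = 23/11
N3 = N1 + 2·N2  ⇒  N2/N1 = (N3/N1 − 1)/2 = (23/11 − 1)/2 = 6/11
smallest multiple with N1 ≥ 12 and N2 ≥ 10: k = 2  ⇒  N1 = 2·11 = 22, N2 = 2·6 = 12 (N1 ≤ 40, N2 ≤ 30, N2 ≠ N1 ✓), N3 = 22 + 2·12 = 46
check: (N1+N3)/N3 with N1 = 22, N3 = 46 gives 34/23; |achieved − target| = 0 ≤ 17/1150 ✓

N1=22 N2=12 achieved=34/23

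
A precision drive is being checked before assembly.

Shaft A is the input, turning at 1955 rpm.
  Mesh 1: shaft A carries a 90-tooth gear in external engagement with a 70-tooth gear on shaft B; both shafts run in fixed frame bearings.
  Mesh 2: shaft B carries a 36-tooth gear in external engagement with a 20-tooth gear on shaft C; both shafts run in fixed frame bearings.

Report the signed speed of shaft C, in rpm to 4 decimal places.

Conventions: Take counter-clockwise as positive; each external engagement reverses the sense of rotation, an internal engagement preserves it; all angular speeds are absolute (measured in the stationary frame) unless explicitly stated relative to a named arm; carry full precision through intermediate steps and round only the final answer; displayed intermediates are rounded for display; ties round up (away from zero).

+4524.4286 rpm

topology: fixed-axis compound train — 2 meshes, A→C
mesh 1 [90T→70T]: ω = 1955.0000×90/70 = 2513.5714 rpm, sense flips to −
mesh 2 [36T→20T]: ω = 2513.5714×36/20 = 4524.4286 rpm, sense flips to +
signed output speed = +4524.4286 rpm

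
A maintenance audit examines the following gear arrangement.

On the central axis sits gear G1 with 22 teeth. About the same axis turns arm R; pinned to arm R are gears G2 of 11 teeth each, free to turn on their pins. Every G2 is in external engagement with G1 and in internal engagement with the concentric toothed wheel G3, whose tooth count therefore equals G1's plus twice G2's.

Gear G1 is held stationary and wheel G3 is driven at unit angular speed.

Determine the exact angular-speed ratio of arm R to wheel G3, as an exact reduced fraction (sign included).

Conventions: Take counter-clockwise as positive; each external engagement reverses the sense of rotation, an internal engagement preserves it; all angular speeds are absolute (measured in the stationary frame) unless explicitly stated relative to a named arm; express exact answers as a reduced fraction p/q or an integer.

2/3

topology: planetary set — G1 22T / G2 11T / G3 44T, arm = carrier (Willis)
ring teeth: 22 + 2·11 = 44
22(ω_sun−ω_arm) = −44(ω_ring−ω_arm),  ω_sun = 0, ω_ring = 1
22(0−ω_arm) = −44(1−ω_arm)  ⇒  66·ω_arm = 44  ⇒  ω_arm = 2/3
ω_out/ω_in = 2/3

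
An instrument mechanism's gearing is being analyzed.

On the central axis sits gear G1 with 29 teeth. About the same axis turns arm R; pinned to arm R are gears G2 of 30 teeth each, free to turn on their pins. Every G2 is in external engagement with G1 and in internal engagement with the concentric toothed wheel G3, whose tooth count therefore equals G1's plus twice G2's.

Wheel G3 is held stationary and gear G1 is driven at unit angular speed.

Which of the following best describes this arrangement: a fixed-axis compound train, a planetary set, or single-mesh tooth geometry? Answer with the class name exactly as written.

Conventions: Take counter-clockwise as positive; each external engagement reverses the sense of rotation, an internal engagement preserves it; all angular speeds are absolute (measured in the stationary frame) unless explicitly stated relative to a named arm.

planetary set

topology: planetary set — G1 29T / G2 30T / G3 89T, arm = carrier (Willis)
classification: planetary set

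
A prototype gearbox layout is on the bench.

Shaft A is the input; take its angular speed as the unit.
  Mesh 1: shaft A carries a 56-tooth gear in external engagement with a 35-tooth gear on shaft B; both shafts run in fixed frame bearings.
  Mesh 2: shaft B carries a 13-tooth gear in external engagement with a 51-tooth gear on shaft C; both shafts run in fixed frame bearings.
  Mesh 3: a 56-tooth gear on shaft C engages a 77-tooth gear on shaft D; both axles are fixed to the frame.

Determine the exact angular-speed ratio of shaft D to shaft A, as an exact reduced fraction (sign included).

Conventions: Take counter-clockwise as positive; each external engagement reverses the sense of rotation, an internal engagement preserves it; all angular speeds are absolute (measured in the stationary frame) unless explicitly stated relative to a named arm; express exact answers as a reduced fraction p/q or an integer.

class = fixed-axis compound train [3 meshes; 3 ratios multiply, 3 sense flips]
mesh 1 [56T→35T]: running ratio 8/5, sense −
mesh 2 [13T→51T]: running ratio 104/255, sense +
mesh 3 [56T→77T]: running ratio 832/2805, sense −
ω_out/ω_in = -832/2805

-832/2805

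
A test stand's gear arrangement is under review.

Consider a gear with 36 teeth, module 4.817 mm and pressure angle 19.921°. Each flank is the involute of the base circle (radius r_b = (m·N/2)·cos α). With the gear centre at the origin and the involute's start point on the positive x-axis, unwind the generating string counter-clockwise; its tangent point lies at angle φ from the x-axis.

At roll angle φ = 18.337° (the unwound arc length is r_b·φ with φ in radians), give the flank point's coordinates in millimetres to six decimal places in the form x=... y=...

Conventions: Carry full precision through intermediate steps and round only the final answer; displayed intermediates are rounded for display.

single-mesh involute tooth geometry (36T wheel at module 4.817)
pitch radius r_p = m·N/2 = 4.817·36/2 = 86.706000
base radius r_b = r_p·cos α = 86.706000·cos 19.921° = 81.517800
roll angle φ = 18.337° = 0.32004102 rad
x = r_b·(cos φ + φ·sin φ) = 85.586286
y = r_b·(sin φ − φ·cos φ) = 0.881644

x=85.586286 y=0.881644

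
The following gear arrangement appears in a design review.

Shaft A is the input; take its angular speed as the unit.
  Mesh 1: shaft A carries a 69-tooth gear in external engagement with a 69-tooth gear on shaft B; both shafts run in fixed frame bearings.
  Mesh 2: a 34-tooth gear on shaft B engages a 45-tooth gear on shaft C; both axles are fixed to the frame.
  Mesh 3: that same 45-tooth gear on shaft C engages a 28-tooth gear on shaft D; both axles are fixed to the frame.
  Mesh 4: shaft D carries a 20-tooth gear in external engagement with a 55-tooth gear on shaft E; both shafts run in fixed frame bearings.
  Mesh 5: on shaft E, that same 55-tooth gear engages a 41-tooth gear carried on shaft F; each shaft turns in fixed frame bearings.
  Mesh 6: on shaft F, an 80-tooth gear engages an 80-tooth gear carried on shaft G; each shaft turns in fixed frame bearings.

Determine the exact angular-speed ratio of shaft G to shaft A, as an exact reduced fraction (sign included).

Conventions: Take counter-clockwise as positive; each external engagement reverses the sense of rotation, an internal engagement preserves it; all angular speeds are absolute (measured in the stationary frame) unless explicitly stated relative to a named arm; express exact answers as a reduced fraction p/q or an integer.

170/287

class = fixed-axis compound train [6 meshes; 6 ratios multiply, 6 sense flips]
mesh 1 [69T→69T]: running ratio 1, sense −
mesh 2 [34T→45T]: running ratio 34/45, sense +
mesh 3 [45T→28T]: running ratio 17/14, sense −
mesh 4 [20T→55T]: running ratio 34/77, sense +
mesh 5 [55T→41T]: running ratio 170/287, sense −
mesh 6 [80T→80T]: running ratio 170/287, sense +
ω_out/ω_in = 170/287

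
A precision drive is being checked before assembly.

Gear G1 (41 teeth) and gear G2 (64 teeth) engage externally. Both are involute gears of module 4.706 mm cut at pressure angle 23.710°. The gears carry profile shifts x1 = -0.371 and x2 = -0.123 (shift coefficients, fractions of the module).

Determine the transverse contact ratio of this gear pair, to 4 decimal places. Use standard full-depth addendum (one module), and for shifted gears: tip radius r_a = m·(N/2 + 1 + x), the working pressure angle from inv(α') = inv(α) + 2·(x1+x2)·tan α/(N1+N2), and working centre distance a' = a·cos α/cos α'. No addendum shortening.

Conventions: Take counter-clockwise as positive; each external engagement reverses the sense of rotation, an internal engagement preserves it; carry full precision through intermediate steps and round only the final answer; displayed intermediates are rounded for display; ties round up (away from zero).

single-mesh involute tooth geometry (41T engaging 64T at module 4.706)
base radii: r_b1 = 88.329948, r_b2 = 137.880895
tip radii: r_a1 = 99.433074, r_a2 = 154.719162
inv(α') = inv(23.710°) + 2·(-0.371-0.123)·tan α/(41+64) = 0.02122747  ⇒  α' = 22.40370°
a' = a·cos α / cos α' = 247.0650·cos 23.710°/cos 22.40370° = 244.678852
action lengths: √(r_a1²−r_b1²) = 45.659133, √(r_a2²−r_b2²) = 70.191723
base pitch p_b = π·m·cos α = 13.536425
CR = (45.659133 + 70.191723 − 244.678852·sin 22.40370°)/13.536425 = 1.669303
contact ratio ≈ 1.6693

1.6693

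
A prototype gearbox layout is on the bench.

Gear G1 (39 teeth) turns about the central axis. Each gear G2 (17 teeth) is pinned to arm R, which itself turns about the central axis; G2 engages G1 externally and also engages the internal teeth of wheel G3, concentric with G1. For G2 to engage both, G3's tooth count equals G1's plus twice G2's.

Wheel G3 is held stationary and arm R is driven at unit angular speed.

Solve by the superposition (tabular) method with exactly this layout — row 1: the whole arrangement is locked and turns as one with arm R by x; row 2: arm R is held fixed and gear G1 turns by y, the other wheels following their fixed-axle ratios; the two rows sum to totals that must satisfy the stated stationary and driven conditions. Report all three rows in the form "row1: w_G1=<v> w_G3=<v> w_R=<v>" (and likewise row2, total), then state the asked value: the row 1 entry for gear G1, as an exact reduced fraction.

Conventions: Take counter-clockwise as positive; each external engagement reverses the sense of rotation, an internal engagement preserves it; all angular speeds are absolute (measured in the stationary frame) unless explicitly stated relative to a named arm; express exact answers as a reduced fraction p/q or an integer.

planetary set (39T centre, 17T on arm, 73T internal) — Willis relation
row 1: whole set turns with the arm by x
row 2 — arm fixed, fixed-axis ratios: sun y, ring −(39/73)·y, arm 0
boundary: total ω_ring = x − (39/73)·y = 0 and total ω_arm = x = 1  ⇒  y = 73/39, x = 1
row 2 ring = −(39/73)·73/39 = -1
totals (row 1 + row 2): sun 1 + 73/39 = 112/39, ring 1 + (-1) = 0, arm 1 + 0 = 1
asked cell (row1, sun) = 1

row1: w_G1=1 w_G3=1 w_R=1
row2: w_G1=73/39 w_G3=-1 w_R=0
total: w_G1=112/39 w_G3=0 w_R=1
asked value: 1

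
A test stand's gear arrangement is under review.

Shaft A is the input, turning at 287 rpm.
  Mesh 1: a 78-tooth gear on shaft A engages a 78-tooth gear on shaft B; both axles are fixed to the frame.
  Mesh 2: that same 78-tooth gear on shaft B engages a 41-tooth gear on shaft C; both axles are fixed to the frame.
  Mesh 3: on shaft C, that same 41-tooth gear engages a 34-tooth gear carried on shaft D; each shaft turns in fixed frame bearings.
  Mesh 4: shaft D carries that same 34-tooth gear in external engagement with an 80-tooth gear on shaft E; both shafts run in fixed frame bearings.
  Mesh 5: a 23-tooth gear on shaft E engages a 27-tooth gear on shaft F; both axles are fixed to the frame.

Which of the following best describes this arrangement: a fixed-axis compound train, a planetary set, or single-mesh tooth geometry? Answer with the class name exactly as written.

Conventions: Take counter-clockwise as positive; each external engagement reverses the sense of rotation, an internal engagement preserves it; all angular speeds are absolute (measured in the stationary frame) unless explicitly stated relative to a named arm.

class = fixed-axis compound train [5 meshes; 5 ratios multiply, 5 sense flips]
classification: fixed-axis compound train

fixed-axis compound train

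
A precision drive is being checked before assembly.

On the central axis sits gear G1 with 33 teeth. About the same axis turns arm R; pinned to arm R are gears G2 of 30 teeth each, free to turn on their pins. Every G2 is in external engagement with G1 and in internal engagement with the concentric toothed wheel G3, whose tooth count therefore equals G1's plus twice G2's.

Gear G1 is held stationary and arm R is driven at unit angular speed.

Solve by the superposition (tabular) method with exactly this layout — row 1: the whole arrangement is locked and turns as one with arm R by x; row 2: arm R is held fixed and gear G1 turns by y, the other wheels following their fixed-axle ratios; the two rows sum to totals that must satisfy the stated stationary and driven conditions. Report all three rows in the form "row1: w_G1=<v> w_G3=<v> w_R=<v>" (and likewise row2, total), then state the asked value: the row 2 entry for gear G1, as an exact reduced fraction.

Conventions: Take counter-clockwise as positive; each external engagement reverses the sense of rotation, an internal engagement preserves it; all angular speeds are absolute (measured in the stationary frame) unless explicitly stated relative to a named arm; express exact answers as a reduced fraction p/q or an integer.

row1: w_G1=1 w_G3=1 w_R=1
row2: w_G1=-1 w_G3=11/31 w_R=0
total: w_G1=0 w_G3=42/31 w_R=1
asked value: -1

planetary set (33T centre, 30T on arm, 93T internal) — Willis relation
row 1 (train locked, turned with arm): all members turn x
row 2 — arm fixed, fixed-axis ratios: sun y, ring −(33/93)·y, arm 0
boundary: total ω_sun = x + y = 0 and total ω_arm = x = 1  ⇒  y = -1, x = 1
row 2 ring = −(33/93)·(-1) = 11/31
totals (row 1 + row 2): sun 1 + (-1) = 0, ring 1 + 11/31 = 42/31, arm 1 + 0 = 1
asked cell (row2, sun) = -1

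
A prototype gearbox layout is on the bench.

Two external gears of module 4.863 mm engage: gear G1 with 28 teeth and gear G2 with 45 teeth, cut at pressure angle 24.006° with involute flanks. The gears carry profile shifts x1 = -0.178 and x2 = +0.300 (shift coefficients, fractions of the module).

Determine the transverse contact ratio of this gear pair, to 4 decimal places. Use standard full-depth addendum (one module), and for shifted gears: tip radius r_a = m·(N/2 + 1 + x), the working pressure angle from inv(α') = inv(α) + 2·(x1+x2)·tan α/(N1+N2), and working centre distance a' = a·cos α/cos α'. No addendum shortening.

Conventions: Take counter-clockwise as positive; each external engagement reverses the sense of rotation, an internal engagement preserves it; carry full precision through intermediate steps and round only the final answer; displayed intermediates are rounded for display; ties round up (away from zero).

1.5147

topology: single-mesh involute geometry — m = 4.863, 28T/45T pair
base radii: r_b1 = 62.193102, r_b2 = 99.953199
tip radii: r_a1 = 72.079386, r_a2 = 115.739400
inv(α') = inv(24.006°) + 2·(-0.178+0.300)·tan α/(28+45) = 0.02785901  ⇒  α' = 24.42759°
a' = a·cos α / cos α' = 177.4995·cos 24.006°/cos 24.42759° = 178.087912
action lengths: √(r_a1²−r_b1²) = 36.434269, √(r_a2²−r_b2²) = 58.352093
base pitch p_b = π·m·cos α = 13.956099
CR = (36.434269 + 58.352093 − 178.087912·sin 24.42759°)/13.956099 = 1.514704
contact ratio ≈ 1.5147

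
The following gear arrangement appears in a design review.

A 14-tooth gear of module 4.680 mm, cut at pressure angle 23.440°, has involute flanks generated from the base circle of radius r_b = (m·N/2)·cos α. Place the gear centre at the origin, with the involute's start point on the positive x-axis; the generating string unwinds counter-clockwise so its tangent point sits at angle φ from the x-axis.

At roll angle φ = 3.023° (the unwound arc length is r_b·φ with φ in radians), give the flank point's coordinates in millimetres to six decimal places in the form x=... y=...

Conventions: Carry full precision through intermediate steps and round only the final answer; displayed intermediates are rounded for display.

x=30.098357 y=0.001471

class = single-mesh tooth geometry [base-circle involute, m = 4.680, 14T]
pitch radius r_p = m·N/2 = 4.680·14/2 = 32.760000
base radius r_b = r_p·cos α = 32.760000·cos 23.440° = 30.056551
roll angle φ = 3.023° = 0.05276130 rad
x = r_b·(cos φ + φ·sin φ) = 30.098357
y = r_b·(sin φ − φ·cos φ) = 0.001471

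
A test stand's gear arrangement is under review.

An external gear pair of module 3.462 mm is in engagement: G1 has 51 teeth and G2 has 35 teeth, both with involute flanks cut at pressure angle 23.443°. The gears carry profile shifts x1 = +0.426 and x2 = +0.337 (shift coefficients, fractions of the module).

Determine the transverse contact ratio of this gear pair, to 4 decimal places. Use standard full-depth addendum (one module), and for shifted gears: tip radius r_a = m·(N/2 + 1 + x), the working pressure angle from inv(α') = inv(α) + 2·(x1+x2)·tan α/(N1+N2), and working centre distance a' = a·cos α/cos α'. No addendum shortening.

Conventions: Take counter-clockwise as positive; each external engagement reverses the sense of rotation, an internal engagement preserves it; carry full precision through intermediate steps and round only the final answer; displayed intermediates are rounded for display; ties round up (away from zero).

1.4957

class = single-mesh tooth geometry [involute pair 51T × 35T, m = 3.462]
base radii: r_b1 = 80.993961, r_b2 = 55.584091
tip radii: r_a1 = 93.217812, r_a2 = 65.213694
inv(α') = inv(23.443°) + 2·(+0.426+0.337)·tan α/(51+35) = 0.03216684  ⇒  α' = 25.56285°
a' = a·cos α / cos α' = 148.8660·cos 23.443°/cos 25.56285° = 151.398025
action lengths: √(r_a1²−r_b1²) = 46.146926, √(r_a2²−r_b2²) = 34.106228
base pitch p_b = π·m·cos α = 9.978433
CR = (46.146926 + 34.106228 − 151.398025·sin 25.56285°)/9.978433 = 1.495703
contact ratio ≈ 1.4957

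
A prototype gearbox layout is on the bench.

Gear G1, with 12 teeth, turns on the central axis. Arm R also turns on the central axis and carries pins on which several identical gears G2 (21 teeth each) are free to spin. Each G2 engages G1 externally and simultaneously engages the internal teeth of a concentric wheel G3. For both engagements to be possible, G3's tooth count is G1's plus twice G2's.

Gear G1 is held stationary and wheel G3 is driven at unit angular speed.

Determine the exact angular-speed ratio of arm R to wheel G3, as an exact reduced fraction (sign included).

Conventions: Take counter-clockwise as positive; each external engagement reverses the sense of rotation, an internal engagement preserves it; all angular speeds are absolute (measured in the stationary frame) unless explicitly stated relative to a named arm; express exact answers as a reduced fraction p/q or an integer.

class = planetary set [G3 = 12+2·21 = 54; Willis about the carrier]
ring teeth: 12 + 2·21 = 54
12(ω_sun−ω_arm) = −54(ω_ring−ω_arm),  ω_sun = 0, ω_ring = 1
12(0−ω_arm) = −54(1−ω_arm)  ⇒  66·ω_arm = 54  ⇒  ω_arm = 9/11
ω_out/ω_in = 9/11

9/11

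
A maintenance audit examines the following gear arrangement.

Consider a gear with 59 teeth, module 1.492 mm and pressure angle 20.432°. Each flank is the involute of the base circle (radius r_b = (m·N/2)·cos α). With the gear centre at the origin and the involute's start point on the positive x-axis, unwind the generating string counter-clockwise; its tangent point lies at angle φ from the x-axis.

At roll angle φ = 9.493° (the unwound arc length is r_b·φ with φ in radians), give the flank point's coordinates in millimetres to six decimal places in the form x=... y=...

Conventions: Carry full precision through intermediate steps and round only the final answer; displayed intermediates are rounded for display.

recognized (one wheel, involute flank): single-mesh tooth geometry, m = 1.492, N = 59
pitch radius r_p = m·N/2 = 1.492·59/2 = 44.014000
base radius r_b = r_p·cos α = 44.014000·cos 20.432° = 41.244954
roll angle φ = 9.493° = 0.16568411 rad
x = r_b·(cos φ + φ·sin φ) = 41.807187
y = r_b·(sin φ − φ·cos φ) = 0.062359

x=41.807187 y=0.062359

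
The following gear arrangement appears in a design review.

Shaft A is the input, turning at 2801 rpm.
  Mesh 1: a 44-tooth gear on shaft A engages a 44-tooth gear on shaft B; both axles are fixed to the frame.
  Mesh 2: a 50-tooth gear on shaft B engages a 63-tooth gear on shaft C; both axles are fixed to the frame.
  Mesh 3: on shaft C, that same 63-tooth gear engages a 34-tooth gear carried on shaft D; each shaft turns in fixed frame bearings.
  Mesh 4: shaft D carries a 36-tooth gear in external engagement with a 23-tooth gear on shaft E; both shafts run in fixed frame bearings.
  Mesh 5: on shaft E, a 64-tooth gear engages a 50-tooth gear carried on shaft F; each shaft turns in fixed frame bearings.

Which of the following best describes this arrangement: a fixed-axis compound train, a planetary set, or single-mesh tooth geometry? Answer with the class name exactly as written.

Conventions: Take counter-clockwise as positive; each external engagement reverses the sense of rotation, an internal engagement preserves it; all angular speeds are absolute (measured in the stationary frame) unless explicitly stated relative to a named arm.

fixed-axis compound train

5-mesh fixed-axis compound train (all bearings frame-fixed)
classification: fixed-axis compound train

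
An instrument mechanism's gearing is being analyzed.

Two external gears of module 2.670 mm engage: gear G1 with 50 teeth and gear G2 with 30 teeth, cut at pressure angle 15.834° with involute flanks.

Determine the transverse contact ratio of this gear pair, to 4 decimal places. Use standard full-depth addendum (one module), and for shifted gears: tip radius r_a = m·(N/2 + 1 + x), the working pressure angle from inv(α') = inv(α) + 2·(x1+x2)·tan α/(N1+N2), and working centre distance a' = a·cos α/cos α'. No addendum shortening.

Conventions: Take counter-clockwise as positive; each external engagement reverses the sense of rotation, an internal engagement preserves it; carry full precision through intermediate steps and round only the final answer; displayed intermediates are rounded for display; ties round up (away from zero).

class = single-mesh tooth geometry [involute pair 50T × 30T, m = 2.670]
base radii: r_b1 = 64.217255, r_b2 = 38.530353
tip radii: r_a1 = 69.420000, r_a2 = 42.720000
no profile shift: α' = α, a' = a
action lengths: √(r_a1²−r_b1²) = 26.368174, √(r_a2²−r_b2²) = 18.450212
base pitch p_b = π·m·cos α = 8.069778
CR = (26.368174 + 18.450212 − 106.800000·sin 15.83400°)/8.069778 = 1.942789
contact ratio ≈ 1.9428

1.9428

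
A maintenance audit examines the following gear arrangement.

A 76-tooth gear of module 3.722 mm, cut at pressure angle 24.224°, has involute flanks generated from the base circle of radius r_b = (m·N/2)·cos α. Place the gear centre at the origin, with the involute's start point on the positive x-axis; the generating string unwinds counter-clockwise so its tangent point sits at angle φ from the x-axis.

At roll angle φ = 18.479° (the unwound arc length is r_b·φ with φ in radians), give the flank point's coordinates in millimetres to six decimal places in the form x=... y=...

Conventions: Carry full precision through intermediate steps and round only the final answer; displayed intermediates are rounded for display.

x=135.517173 y=1.427421

topology: single-mesh involute geometry — m = 3.722, N = 76
pitch radius r_p = m·N/2 = 3.722·76/2 = 141.436000
base radius r_b = r_p·cos α = 141.436000·cos 24.224° = 128.982324
roll angle φ = 18.479° = 0.32251939 rad
x = r_b·(cos φ + φ·sin φ) = 135.517173
y = r_b·(sin φ − φ·cos φ) = 1.427421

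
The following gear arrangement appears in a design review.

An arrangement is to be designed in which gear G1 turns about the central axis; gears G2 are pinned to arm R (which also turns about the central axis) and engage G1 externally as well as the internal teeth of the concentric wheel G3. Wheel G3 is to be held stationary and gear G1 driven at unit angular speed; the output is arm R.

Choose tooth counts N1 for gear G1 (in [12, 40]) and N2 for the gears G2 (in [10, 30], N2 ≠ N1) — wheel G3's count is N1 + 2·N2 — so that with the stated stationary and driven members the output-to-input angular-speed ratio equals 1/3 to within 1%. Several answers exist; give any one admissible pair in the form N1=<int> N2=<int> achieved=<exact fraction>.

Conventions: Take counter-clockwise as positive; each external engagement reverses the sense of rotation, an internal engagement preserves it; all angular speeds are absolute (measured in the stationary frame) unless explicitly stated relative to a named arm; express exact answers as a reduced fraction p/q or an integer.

topology: planetary set — design target 1/3, arm = carrier (Willis)
Willis with ω_ring = 0: ω_arm/ω_sun = N1/(N1+N3); set equal to 1/3  ⇒  N3/N1 = 1/(1/3) − 1 = 2
N3 = N1 + 2·N2  ⇒  N2/N1 = (N3/N1 − 1)/2 = (2 − 1)/2 = 1/2
smallest multiple with N1 ≥ 12 and N2 ≥ 10: k = 10  ⇒  N1 = 10·2 = 20, N2 = 10·1 = 10 (N1 ≤ 40, N2 ≤ 30, N2 ≠ N1 ✓), N3 = 20 + 2·10 = 40
check: N1/(N1+N3) with N1 = 20, N3 = 40 gives 1/3; |achieved − target| = 0 ≤ 1/300 ✓

N1=20 N2=10 achieved=1/3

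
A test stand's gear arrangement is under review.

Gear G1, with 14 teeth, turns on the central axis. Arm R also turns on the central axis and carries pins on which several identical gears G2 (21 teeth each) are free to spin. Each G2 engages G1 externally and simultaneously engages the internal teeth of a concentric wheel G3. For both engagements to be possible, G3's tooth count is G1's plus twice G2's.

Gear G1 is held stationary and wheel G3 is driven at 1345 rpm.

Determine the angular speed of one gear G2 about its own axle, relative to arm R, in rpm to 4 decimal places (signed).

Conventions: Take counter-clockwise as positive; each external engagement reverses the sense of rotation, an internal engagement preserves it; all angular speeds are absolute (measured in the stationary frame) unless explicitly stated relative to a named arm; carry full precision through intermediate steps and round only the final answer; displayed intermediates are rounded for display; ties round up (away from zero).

+717.3333 rpm

topology: planetary set — G1 14T / G2 21T / G3 56T, arm = carrier (Willis)
normalise by the input: solve with ω_ring = 1, then scale by 1345 rpm
ring teeth: 14 + 2·21 = 56
14(ω_sun−ω_arm) = −56(ω_ring−ω_arm),  ω_sun = 0, ω_ring = 1
14(0−ω_arm) = −56(1−ω_arm)  ⇒  70·ω_arm = 56  ⇒  ω_arm = 4/5
sun–planet mesh: 14·(0−4/5) = −21·(ω_p−ω_arm)  ⇒  ω_p−ω_arm = 8/15
scale: ω_p−ω_arm = 8/15 × 1345 rpm = +717.3333 rpm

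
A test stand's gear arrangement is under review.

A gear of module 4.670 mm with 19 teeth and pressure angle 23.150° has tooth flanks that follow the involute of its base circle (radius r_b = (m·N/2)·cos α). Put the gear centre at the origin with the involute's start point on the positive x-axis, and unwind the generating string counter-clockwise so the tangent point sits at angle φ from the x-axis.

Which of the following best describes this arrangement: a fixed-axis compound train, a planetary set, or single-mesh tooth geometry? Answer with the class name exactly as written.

recognized (one wheel, involute flank): single-mesh tooth geometry, m = 4.670, N = 19
classification: single-mesh tooth geometry

single-mesh tooth geometry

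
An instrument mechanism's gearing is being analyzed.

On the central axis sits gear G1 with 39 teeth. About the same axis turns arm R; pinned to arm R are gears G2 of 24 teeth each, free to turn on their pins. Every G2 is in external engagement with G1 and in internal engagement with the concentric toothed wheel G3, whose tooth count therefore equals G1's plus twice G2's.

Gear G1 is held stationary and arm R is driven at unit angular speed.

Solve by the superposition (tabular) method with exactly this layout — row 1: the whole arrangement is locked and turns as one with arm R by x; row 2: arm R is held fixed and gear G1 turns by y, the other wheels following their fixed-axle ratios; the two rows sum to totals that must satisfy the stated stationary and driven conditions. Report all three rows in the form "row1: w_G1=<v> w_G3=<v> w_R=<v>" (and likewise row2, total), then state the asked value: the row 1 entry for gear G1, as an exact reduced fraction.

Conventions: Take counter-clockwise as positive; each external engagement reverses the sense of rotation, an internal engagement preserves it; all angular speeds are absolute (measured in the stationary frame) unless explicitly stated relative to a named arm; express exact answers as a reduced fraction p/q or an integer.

row1: w_G1=1 w_G3=1 w_R=1
row2: w_G1=-1 w_G3=13/29 w_R=0
total: w_G1=0 w_G3=42/29 w_R=1
asked value: 1

topology: planetary set — G1 39T / G2 24T / G3 87T, arm = carrier (Willis)
row 1 (train locked, turned with arm): all members turn x
row 2 (arm held, sun turns y): ω_ring = −(39/87)·y, ω_arm = 0
boundary: total ω_sun = x + y = 0 and total ω_arm = x = 1  ⇒  y = -1, x = 1
row 2 ring = −(39/87)·(-1) = 13/29
totals (row 1 + row 2): sun 1 + (-1) = 0, ring 1 + 13/29 = 42/29, arm 1 + 0 = 1
asked cell (row1, sun) = 1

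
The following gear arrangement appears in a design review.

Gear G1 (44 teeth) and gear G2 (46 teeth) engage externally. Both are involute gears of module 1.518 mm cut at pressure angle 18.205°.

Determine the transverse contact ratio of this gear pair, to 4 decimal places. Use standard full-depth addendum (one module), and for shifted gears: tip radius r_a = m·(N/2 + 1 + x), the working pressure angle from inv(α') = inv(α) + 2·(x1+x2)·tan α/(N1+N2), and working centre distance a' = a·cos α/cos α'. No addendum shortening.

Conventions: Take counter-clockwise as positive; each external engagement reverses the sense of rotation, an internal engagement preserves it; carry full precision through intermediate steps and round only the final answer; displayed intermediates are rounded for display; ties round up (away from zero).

recognized (one external pair, fixed centres): single-mesh tooth geometry, m = 1.518, N1 = 44, N2 = 46
base radii: r_b1 = 31.724356, r_b2 = 33.166372
tip radii: r_a1 = 34.914000, r_a2 = 36.432000
no profile shift: α' = α, a' = a
action lengths: √(r_a1²−r_b1²) = 14.579184, √(r_a2²−r_b2²) = 15.075887
base pitch p_b = π·m·cos α = 4.530227
CR = (14.579184 + 15.075887 − 68.310000·sin 18.20500°)/4.530227 = 1.835186
contact ratio ≈ 1.8352

1.8352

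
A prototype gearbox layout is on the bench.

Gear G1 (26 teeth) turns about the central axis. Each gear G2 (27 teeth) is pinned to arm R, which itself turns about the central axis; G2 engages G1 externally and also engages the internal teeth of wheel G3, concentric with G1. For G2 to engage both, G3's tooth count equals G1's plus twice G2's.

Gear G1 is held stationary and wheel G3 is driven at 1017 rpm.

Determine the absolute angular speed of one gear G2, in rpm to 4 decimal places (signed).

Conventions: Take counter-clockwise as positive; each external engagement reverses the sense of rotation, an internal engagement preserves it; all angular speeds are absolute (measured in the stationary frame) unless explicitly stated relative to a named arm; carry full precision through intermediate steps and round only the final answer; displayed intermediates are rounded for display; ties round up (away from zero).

+1506.6667 rpm

recognized (axles ride arm R): planetary set, 26/27/80 teeth
normalise by the input: solve with ω_ring = 1, then scale by 1017 rpm
ring teeth: 26 + 2·27 = 80
26(ω_sun−ω_arm) = −80(ω_ring−ω_arm),  ω_sun = 0, ω_ring = 1
26(0−ω_arm) = −80(1−ω_arm)  ⇒  106·ω_arm = 80  ⇒  ω_arm = 40/53
sun–planet mesh: 26·(0−40/53) = −27·(ω_p−ω_arm)  ⇒  ω_p−ω_arm = 1040/1431
ω_p = 40/53 + 1040/1431 = 40/27
scale: ω_p = 40/27 × 1017 rpm = +1506.6667 rpm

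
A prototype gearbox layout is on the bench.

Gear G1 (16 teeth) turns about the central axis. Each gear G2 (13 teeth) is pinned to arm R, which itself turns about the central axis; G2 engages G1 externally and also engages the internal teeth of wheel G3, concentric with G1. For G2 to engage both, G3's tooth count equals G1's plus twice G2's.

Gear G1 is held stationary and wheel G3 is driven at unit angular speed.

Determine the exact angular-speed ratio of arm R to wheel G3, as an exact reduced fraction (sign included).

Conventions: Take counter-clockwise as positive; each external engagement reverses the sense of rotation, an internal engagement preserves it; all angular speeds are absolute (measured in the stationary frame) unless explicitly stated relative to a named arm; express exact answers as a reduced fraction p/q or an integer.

recognized (axles ride arm R): planetary set, 16/13/42 teeth
ring teeth: 16 + 2·13 = 42
16(ω_sun−ω_arm) = −42(ω_ring−ω_arm),  ω_sun = 0, ω_ring = 1
16(0−ω_arm) = −42(1−ω_arm)  ⇒  58·ω_arm = 42  ⇒  ω_arm = 21/29
ω_out/ω_in = 21/29

21/29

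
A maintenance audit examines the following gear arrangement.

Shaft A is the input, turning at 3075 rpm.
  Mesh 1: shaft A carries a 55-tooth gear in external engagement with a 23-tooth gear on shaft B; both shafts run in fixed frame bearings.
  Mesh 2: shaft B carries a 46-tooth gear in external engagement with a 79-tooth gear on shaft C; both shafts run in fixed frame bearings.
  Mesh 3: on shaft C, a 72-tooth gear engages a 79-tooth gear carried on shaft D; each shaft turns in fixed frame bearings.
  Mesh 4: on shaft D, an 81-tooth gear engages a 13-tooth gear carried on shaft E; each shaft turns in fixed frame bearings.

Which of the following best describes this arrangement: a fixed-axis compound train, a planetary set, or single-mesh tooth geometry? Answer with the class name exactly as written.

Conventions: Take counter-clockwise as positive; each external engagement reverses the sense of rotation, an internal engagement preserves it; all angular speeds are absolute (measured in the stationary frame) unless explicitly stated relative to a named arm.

fixed-axis compound train

class = fixed-axis compound train [4 meshes; 4 ratios multiply, 4 sense flips]
classification: fixed-axis compound train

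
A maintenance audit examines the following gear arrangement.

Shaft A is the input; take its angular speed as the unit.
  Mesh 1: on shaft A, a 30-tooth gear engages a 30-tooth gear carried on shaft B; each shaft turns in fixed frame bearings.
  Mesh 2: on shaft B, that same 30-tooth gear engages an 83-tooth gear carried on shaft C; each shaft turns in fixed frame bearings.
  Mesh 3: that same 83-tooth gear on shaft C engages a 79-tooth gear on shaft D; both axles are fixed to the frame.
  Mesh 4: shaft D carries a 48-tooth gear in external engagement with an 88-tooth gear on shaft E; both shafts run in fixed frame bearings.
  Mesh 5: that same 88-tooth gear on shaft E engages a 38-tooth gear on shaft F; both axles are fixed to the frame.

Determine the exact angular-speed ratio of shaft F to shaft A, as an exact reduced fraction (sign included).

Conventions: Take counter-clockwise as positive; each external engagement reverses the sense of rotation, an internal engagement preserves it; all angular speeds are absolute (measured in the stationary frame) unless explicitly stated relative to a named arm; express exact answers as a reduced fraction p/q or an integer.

-720/1501

class = fixed-axis compound train [5 meshes; 5 ratios multiply, 5 sense flips]
mesh 1 [30T→30T]: running ratio 1, sense −
mesh 2 [30T→83T]: running ratio 30/83, sense +
mesh 3 [83T→79T]: running ratio 30/79, sense −
mesh 4 [48T→88T]: running ratio 180/869, sense +
mesh 5 [88T→38T]: running ratio 720/1501, sense −
ω_out/ω_in = -720/1501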